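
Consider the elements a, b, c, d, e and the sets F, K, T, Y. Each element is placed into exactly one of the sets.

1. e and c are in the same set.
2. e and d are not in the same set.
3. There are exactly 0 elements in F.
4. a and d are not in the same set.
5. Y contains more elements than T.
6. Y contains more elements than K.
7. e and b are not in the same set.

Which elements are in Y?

(3): F already has 0, so the rest are out.
Suppose a ∉ Y: no assignment then satisfies all the clues, so a ∈ Y.

Y = {a, c, e}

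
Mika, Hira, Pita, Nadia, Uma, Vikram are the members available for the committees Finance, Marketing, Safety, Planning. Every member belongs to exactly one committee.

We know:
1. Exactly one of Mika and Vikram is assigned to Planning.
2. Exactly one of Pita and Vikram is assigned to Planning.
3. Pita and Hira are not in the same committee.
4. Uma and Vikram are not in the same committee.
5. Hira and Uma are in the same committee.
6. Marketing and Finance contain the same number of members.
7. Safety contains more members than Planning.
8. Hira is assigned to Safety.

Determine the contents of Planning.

Planning = {Vikram}

From (8): Hira ∈ Safety.
(3): Pita ∉ Safety.
(5): Uma matches Hira: Uma ∉ Finance.
(5): Uma matches Hira: Uma ∉ Marketing.
(5): Uma matches Hira: Uma ∈ Safety.
(4): Vikram ∉ Safety.
Suppose Mika ∈ Planning: no assignment then satisfies all the clues, so Mika ∉ Planning.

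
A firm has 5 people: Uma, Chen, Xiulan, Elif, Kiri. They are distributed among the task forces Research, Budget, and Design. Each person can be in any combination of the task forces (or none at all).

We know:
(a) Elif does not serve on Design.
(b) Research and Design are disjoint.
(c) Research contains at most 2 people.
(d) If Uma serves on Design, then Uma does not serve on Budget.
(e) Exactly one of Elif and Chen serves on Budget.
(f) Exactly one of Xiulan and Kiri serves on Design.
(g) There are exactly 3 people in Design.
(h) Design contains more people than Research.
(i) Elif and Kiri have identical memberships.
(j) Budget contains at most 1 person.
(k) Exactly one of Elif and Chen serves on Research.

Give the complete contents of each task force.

Research = {Elif, Kiri}; Budget = {Chen}; Design = {Chen, Uma, Xiulan}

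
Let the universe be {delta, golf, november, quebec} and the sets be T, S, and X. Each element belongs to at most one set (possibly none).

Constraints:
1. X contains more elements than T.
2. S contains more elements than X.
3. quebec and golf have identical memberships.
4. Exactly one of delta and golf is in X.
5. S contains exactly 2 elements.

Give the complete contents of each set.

T = {}; S = {golf, quebec}; X = {delta}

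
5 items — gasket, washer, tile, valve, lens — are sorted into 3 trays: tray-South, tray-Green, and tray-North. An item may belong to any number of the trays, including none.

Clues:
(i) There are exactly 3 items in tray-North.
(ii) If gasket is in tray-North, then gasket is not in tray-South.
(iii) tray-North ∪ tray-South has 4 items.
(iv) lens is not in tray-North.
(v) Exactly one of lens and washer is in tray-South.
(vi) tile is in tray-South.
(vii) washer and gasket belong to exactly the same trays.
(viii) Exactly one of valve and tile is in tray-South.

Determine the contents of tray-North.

tray-North = {gasket, tile, washer}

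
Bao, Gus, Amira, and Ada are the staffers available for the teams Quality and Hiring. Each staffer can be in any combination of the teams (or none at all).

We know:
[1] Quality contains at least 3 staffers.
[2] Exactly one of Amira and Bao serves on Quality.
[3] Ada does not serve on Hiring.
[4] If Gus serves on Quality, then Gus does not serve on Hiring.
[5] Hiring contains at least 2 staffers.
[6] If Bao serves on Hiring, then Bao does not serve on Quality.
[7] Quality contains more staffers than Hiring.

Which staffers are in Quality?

From (3): Ada ∉ Hiring.
Suppose Bao ∈ Quality: no assignment then satisfies all the clues, so Bao ∉ Quality.

Quality = {Ada, Amira, Gus}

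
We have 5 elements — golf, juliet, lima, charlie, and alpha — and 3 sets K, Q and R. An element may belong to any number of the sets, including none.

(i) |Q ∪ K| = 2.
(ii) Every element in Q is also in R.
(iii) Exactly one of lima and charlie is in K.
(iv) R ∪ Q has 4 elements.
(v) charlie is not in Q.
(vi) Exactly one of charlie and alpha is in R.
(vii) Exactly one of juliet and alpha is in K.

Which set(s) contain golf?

golf: R

From (v): charlie ∉ Q.
Suppose golf ∈ K: no assignment then satisfies all the clues, so golf ∉ K.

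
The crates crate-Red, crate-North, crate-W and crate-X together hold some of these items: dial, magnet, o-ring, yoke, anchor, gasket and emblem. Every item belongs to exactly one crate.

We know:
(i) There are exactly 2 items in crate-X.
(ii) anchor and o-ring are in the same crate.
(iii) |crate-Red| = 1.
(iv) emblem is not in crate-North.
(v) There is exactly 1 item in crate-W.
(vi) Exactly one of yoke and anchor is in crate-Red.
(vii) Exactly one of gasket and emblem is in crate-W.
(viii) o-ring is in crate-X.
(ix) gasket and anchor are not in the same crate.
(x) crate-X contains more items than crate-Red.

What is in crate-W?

From (iv): emblem ∉ crate-North.
From (viii): o-ring ∈ crate-X.
(ii): anchor matches o-ring: anchor ∉ crate-Red.
(ii): anchor matches o-ring: anchor ∉ crate-North.
(ii): anchor matches o-ring: anchor ∉ crate-W.
(ii): anchor matches o-ring: anchor ∈ crate-X.
(vi) (exactly one): yoke ∈ crate-Red.
(ix): gasket ∉ crate-X.
(i): crate-X already has 2, so the rest are out.
(iii): crate-Red already has 1, so the rest are out.
Only one crate left: emblem ∈ crate-W.
Only one crate left: gasket ∈ crate-North.

crate-W = {emblem}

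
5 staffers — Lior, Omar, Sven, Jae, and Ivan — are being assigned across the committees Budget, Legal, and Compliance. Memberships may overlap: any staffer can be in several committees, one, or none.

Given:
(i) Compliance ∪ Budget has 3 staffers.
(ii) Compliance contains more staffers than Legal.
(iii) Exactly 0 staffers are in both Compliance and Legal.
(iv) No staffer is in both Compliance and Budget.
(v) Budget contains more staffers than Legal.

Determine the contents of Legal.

Legal = {}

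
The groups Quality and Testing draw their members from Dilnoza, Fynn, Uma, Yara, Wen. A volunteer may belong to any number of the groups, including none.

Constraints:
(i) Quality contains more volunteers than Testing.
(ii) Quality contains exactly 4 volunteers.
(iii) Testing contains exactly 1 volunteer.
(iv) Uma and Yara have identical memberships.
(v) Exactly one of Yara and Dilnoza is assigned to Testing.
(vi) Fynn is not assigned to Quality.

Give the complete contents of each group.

Quality = {Dilnoza, Uma, Wen, Yara}; Testing = {Dilnoza}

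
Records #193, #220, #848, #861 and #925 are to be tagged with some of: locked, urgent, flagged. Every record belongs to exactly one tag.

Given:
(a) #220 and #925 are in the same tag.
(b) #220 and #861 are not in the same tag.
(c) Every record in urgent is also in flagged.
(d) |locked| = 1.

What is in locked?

locked = {#861}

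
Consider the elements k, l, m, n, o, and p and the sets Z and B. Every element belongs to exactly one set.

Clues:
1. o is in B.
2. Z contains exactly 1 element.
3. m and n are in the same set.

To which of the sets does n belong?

n: B

From (1): o ∈ B.
Suppose n ∈ Z: no assignment then satisfies all the clues, so n ∉ Z.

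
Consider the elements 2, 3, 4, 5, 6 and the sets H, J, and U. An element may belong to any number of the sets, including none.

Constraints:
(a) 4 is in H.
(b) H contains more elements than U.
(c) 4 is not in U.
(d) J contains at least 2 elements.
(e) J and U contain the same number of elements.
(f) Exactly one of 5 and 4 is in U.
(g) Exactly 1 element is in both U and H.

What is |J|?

2

From (a): 4 ∈ H.
From (c): 4 ∉ U.
(f) (exactly one): 5 ∈ U.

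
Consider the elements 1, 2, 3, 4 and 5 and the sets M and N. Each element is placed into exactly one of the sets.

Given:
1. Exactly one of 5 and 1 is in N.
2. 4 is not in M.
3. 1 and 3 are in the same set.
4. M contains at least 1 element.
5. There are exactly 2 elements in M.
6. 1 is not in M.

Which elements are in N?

N = {1, 3, 4}

From (2): 4 ∉ M.
From (6): 1 ∉ M.
(3): 3 matches 1: 3 ∉ M.
(5): only 2 candidates remain for M, so all are in.
Only one set left: 1 ∈ N.
Only one set left: 3 ∈ N.
Only one set left: 4 ∈ N.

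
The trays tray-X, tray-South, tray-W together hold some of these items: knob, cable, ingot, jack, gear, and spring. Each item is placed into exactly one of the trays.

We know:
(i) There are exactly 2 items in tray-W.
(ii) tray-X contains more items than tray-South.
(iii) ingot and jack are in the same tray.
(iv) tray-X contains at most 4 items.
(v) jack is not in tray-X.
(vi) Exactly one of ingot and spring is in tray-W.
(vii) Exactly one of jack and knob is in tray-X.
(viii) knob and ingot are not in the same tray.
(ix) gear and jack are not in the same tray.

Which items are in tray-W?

tray-W = {ingot, jack}

From (v): jack ∉ tray-X.
(iii): ingot matches jack: ingot ∉ tray-X.
(vii) (exactly one): knob ∈ tray-X.
Suppose cable ∈ tray-W: no assignment then satisfies all the clues, so cable ∉ tray-W.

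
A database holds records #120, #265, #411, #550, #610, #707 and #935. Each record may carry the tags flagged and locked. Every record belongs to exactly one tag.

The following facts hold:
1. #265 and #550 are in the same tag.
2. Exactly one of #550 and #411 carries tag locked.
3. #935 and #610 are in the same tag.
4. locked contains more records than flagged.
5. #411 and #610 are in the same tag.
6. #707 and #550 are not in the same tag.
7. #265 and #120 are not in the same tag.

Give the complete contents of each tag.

flagged = {#265, #550}; locked = {#120, #411, #610, #707, #935}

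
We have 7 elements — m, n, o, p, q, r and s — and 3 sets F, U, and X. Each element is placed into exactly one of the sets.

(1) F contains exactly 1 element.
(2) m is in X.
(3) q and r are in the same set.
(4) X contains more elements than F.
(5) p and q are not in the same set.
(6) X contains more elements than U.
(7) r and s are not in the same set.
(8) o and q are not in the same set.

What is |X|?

From (2): m ∈ X.
Suppose n ∈ U: no assignment then satisfies all the clues, so n ∉ U.

4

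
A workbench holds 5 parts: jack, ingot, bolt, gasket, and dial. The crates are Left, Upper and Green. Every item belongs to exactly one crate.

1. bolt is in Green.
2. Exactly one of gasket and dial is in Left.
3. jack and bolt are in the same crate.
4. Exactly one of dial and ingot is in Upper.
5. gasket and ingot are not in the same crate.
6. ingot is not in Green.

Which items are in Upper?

Upper = {ingot}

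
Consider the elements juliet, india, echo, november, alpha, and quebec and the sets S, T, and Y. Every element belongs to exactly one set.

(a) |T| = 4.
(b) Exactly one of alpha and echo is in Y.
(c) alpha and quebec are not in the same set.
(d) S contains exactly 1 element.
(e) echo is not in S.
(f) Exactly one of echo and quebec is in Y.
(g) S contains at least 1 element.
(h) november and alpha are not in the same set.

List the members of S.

S = {alpha}

From (e): echo ∉ S.
Suppose juliet ∈ S: no assignment then satisfies all the clues, so juliet ∉ S.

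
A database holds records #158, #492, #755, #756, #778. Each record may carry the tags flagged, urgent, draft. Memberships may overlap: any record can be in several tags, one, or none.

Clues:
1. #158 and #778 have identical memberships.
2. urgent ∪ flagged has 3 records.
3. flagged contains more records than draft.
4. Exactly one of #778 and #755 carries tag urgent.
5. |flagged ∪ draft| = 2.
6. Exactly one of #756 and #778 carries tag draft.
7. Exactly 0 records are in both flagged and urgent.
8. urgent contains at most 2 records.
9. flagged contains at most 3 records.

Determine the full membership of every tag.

flagged = {#492, #756}; urgent = {#755}; draft = {#756}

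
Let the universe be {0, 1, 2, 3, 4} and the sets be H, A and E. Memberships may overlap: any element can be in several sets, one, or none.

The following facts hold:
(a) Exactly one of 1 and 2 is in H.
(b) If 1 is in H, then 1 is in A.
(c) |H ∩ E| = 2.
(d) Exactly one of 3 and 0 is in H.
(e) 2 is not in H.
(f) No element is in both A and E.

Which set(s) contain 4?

4: E, H

From (e): 2 ∉ H.
(a) (exactly one): 1 ∈ H.
(b): 1 ∈ A.
(f) (disjoint): 1 ∉ E.
Suppose 4 ∉ H: no assignment then satisfies all the clues, so 4 ∈ H.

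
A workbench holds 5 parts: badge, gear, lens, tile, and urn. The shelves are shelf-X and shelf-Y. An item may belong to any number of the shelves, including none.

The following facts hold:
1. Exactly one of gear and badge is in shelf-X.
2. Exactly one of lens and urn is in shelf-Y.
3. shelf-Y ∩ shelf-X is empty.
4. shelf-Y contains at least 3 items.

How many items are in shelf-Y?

3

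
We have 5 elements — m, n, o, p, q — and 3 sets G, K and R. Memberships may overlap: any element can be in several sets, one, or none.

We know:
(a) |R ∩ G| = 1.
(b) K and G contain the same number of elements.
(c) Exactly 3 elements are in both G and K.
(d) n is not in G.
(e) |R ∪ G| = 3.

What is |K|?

3

From (d): n ∉ G.
Suppose n ∈ K: no assignment then satisfies all the clues, so n ∉ K.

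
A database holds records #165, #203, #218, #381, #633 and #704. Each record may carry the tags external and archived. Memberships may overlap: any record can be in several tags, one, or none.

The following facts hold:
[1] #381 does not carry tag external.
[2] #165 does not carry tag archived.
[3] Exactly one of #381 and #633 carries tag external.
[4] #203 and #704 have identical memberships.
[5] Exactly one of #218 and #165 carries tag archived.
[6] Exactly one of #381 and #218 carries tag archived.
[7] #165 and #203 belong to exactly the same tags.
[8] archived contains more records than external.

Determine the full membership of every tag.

external = {#633}; archived = {#218, #633}

From (1): #381 ∉ external.
From (2): #165 ∉ archived.
(3) (exactly one): #633 ∈ external.
(5) (exactly one): #218 ∈ archived.
(6) (exactly one): #381 ∉ archived.
(7): #203 matches #165: #203 ∉ archived.
(4): #704 matches #203: #704 ∉ archived.
Suppose #165 ∈ external: no assignment then satisfies all the clues, so #165 ∉ external.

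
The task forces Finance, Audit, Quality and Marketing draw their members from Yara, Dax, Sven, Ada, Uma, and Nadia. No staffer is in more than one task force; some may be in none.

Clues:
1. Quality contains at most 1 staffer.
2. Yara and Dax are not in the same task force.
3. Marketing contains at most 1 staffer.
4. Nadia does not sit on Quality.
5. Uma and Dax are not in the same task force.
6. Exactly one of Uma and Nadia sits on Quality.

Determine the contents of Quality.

Quality = {Uma}

From (4): Nadia ∉ Quality.
(6) (exactly one): Uma ∈ Quality.
(1): Quality already has 1, so the rest are out.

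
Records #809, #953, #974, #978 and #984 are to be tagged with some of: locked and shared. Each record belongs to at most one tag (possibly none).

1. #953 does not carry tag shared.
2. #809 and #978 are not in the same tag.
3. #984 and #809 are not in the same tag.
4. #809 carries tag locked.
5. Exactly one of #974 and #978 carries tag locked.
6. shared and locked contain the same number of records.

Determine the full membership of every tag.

locked = {#809, #974}; shared = {#978, #984}

From (1): #953 ∉ shared.
From (4): #809 ∈ locked.
(2): #978 ∉ locked.
(3): #984 ∉ locked.
(5) (exactly one): #974 ∈ locked.
Suppose #953 ∈ locked: no assignment then satisfies all the clues, so #953 ∉ locked.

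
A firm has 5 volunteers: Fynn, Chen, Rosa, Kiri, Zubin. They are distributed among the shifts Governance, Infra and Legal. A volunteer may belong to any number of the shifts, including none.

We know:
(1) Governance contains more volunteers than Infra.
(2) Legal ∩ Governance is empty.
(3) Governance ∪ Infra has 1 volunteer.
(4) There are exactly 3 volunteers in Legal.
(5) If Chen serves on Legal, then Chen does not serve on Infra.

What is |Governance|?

1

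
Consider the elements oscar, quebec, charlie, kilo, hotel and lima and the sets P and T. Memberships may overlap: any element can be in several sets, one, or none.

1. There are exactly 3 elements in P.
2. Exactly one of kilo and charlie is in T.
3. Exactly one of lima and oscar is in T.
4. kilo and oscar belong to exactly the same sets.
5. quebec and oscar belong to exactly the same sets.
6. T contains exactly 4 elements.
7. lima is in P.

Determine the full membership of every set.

P = {charlie, hotel, lima}; T = {hotel, kilo, oscar, quebec}

From (7): lima ∈ P.
Suppose oscar ∈ P: no assignment then satisfies all the clues, so oscar ∉ P.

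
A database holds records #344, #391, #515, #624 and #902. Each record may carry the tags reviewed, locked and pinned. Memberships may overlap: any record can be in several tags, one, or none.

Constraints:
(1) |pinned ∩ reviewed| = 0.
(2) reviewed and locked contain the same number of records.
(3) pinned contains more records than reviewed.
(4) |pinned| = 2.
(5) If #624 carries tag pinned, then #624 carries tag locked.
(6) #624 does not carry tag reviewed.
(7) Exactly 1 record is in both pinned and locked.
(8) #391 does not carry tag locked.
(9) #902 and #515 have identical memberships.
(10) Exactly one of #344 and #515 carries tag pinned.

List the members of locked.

locked = {#624}

From (6): #624 ∉ reviewed.
From (8): #391 ∉ locked.
Suppose #344 ∈ locked: no assignment then satisfies all the clues, so #344 ∉ locked.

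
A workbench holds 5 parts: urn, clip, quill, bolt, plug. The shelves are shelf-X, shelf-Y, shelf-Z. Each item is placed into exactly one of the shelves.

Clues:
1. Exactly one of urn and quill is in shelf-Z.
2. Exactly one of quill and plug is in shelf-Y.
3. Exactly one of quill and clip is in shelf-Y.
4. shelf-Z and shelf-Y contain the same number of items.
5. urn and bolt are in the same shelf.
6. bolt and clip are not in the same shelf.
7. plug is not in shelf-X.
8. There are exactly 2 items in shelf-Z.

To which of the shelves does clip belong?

clip: shelf-Y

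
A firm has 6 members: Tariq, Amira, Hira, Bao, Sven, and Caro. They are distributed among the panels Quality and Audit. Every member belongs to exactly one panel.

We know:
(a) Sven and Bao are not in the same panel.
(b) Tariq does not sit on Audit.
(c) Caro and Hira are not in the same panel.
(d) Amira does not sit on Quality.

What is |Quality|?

3

From (b): Tariq ∉ Audit.
From (d): Amira ∉ Quality.
Only one panel left: Tariq ∈ Quality.
Only one panel left: Amira ∈ Audit.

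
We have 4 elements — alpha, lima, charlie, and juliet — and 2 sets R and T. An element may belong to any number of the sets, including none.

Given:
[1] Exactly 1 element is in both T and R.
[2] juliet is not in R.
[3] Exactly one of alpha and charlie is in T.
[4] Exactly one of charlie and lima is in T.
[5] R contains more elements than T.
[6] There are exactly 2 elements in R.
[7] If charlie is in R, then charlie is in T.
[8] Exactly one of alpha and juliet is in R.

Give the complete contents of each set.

R = {alpha, charlie}; T = {charlie}

From (2): juliet ∉ R.
(8) (exactly one): alpha ∈ R.
Suppose alpha ∈ T: no assignment then satisfies all the clues, so alpha ∉ T.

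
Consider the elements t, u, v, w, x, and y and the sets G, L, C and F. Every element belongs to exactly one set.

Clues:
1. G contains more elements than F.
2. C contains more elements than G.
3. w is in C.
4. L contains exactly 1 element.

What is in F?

F = {}

From (3): w ∈ C.
Suppose t ∈ F: no assignment then satisfies all the clues, so t ∉ F.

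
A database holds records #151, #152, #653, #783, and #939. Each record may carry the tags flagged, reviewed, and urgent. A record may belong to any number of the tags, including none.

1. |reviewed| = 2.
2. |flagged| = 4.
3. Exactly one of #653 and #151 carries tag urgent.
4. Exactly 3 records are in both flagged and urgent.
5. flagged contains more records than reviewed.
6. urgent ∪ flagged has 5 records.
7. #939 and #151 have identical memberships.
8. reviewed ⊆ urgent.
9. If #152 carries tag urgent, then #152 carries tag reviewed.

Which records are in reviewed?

reviewed = {#152, #783}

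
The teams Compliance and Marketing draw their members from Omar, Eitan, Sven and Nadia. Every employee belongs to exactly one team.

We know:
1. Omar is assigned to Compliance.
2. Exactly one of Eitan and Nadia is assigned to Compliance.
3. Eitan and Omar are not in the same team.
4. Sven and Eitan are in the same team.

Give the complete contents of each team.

From (1): Omar ∈ Compliance.
(3): Eitan ∉ Compliance.
(4): Sven matches Eitan: Sven ∉ Compliance.
Only one team left: Eitan ∈ Marketing.
Only one team left: Sven ∈ Marketing.
(2) (exactly one): Nadia ∈ Compliance.

Compliance = {Nadia, Omar}; Marketing = {Eitan, Sven}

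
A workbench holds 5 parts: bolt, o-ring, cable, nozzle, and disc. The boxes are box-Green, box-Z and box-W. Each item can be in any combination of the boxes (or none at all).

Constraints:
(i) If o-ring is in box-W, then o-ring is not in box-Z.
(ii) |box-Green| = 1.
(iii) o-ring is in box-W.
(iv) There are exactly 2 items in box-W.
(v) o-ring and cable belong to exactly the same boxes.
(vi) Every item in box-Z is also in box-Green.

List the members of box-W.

box-W = {cable, o-ring}

From (iii): o-ring ∈ box-W.
(i): o-ring ∉ box-Z.
(v): cable matches o-ring: cable ∉ box-Z.
(v): cable matches o-ring: cable ∈ box-W.
(iv): box-W already has 2, so the rest are out.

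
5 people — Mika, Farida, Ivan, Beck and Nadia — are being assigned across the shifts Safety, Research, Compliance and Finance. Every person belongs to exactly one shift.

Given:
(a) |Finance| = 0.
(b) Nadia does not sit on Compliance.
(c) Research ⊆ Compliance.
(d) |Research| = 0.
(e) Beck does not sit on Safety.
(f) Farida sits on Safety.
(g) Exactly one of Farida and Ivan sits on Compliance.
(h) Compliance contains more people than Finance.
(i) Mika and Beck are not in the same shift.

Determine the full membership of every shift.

From (b): Nadia ∉ Compliance.
From (e): Beck ∉ Safety.
From (f): Farida ∈ Safety.
(a): Finance already has 0, so the rest are out.
(c) contrapositive: Nadia ∉ Research.
(d): Research already has 0, so the rest are out.
(g) (exactly one): Ivan ∈ Compliance.
Only one shift left: Beck ∈ Compliance.
Only one shift left: Nadia ∈ Safety.
(i): Mika ∉ Compliance.
Only one shift left: Mika ∈ Safety.

Safety = {Farida, Mika, Nadia}; Research = {}; Compliance = {Beck, Ivan}; Finance = {}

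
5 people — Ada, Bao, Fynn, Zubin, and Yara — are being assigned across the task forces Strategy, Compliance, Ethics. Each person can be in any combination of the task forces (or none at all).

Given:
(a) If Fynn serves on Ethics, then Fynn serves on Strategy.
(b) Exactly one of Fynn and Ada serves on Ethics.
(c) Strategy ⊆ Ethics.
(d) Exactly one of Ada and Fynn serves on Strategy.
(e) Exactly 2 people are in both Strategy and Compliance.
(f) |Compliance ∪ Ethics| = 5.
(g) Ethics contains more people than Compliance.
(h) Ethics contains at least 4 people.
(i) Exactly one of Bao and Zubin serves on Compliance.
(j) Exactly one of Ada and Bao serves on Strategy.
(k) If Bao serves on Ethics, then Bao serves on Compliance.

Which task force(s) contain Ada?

Ada: Compliance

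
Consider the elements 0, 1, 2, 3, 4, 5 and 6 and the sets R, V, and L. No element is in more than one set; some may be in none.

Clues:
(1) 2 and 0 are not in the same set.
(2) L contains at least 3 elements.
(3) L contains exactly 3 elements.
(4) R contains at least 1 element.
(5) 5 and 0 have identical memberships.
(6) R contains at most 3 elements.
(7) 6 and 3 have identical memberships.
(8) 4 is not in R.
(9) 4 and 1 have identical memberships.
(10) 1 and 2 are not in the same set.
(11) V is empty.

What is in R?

R = {0, 5}

From (8): 4 ∉ R.
(9): 1 matches 4: 1 ∉ R.
(11): V already has 0, so the rest are out.
Suppose 0 ∉ R: no assignment then satisfies all the clues, so 0 ∈ R.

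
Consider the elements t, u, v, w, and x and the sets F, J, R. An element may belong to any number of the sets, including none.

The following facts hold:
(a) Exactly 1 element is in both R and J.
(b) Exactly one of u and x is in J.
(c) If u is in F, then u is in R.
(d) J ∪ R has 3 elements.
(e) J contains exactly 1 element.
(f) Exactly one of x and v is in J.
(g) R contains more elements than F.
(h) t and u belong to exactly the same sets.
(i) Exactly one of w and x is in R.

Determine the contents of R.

R = {t, u, x}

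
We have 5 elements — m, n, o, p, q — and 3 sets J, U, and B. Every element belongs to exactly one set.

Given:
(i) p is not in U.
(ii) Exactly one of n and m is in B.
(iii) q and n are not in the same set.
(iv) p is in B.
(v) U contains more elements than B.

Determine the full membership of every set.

J = {}; U = {m, o, q}; B = {n, p}

From (i): p ∉ U.
From (iv): p ∈ B.
Suppose m ∈ J: no assignment then satisfies all the clues, so m ∉ J.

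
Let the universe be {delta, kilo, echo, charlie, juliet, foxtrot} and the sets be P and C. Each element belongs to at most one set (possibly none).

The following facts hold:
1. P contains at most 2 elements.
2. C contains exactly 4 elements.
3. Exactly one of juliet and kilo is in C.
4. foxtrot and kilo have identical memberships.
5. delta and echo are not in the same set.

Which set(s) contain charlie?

charlie: C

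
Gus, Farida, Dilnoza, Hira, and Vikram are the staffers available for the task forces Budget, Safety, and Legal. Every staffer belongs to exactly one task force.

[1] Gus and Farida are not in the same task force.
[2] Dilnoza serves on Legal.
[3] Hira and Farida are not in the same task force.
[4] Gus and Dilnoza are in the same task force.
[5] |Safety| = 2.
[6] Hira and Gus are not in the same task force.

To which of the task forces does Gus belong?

Gus: Legal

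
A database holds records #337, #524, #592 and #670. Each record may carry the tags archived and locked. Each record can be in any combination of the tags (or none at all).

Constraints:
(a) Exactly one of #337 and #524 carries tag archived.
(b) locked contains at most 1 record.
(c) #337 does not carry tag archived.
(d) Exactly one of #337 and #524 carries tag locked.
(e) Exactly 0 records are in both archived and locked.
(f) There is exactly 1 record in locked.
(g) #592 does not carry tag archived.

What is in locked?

locked = {#337}

From (c): #337 ∉ archived.
From (g): #592 ∉ archived.
(a) (exactly one): #524 ∈ archived.
Suppose #337 ∉ locked: no assignment then satisfies all the clues, so #337 ∈ locked.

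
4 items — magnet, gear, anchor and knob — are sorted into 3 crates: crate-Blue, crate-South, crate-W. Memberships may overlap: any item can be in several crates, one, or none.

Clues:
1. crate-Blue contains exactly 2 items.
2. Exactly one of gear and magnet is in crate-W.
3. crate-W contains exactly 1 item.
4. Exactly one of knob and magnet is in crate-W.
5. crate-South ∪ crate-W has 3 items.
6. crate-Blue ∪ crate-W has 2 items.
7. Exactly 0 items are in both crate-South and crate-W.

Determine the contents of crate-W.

crate-W = {magnet}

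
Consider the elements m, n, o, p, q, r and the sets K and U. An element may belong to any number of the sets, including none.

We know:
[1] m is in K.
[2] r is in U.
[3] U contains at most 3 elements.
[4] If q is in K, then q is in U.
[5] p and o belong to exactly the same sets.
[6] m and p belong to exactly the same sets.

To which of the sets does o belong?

o: K

From (1): m ∈ K.
From (2): r ∈ U.
(6): p matches m: p ∈ K.
(5): o matches p: o ∈ K.
Suppose o ∈ U: no assignment then satisfies all the clues, so o ∉ U.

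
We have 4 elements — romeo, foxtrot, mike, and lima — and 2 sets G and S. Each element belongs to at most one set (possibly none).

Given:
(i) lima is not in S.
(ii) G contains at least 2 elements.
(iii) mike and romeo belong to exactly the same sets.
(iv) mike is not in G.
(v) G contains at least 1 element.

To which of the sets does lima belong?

From (i): lima ∉ S.
From (iv): mike ∉ G.
(iii): romeo matches mike: romeo ∉ G.
(ii): only 2 candidates remain for G, so all are in.

lima: G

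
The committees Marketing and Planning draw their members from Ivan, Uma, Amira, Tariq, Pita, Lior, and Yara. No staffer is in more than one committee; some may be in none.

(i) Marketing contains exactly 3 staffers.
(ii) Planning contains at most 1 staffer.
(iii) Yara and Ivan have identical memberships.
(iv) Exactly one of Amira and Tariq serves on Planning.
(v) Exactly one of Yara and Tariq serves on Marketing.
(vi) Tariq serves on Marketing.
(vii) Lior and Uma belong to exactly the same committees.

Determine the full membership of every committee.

Marketing = {Lior, Tariq, Uma}; Planning = {Amira}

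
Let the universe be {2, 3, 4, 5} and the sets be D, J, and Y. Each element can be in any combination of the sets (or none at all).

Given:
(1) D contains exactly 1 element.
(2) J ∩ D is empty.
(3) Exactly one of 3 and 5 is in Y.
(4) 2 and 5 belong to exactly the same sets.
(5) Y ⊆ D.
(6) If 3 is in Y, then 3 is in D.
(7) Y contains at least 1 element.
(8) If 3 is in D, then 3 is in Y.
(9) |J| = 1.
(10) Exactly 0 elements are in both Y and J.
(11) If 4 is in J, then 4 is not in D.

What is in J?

J = {4}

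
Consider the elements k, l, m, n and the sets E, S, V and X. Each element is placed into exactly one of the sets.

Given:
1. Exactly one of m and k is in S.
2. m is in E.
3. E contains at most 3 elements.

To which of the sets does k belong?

From (2): m ∈ E.
(1) (exactly one): k ∈ S.

k: S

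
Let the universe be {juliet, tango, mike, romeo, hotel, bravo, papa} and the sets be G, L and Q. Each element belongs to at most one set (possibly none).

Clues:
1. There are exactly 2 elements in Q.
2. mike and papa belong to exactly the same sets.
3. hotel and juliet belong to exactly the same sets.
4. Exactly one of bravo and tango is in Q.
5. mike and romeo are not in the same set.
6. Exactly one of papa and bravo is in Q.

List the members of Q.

Q = {bravo, romeo}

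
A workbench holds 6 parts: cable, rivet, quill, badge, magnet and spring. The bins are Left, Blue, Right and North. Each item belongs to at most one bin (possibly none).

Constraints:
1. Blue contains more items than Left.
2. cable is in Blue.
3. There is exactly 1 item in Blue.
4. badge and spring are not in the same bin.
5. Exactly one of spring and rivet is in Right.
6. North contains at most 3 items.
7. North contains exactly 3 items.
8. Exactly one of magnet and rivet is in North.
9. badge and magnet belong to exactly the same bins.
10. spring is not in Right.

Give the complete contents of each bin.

Left = {}; Blue = {cable}; Right = {rivet}; North = {badge, magnet, quill}

From (2): cable ∈ Blue.
From (10): spring ∉ Right.
(3): Blue already has 1, so the rest are out.
(5) (exactly one): rivet ∈ Right.
(8) (exactly one): magnet ∈ North.
(9): badge matches magnet: badge ∉ Left.
(9): badge matches magnet: badge ∉ Right.
(9): badge matches magnet: badge ∈ North.
(4): spring ∉ North.
(7): only 3 candidates remain for North, so all are in.
Suppose spring ∈ Left: no assignment then satisfies all the clues, so spring ∉ Left.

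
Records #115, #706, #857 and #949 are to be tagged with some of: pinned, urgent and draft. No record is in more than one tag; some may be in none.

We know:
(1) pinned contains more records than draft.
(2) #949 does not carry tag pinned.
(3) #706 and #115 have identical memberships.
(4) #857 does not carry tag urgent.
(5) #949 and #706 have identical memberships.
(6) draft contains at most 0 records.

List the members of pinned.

From (2): #949 ∉ pinned.
From (4): #857 ∉ urgent.
(5): #706 matches #949: #706 ∉ pinned.
(6): draft already has 0, so the rest are out.
(3): #115 matches #706: #115 ∉ pinned.
Suppose #857 ∉ pinned: no assignment then satisfies all the clues, so #857 ∈ pinned.

pinned = {#857}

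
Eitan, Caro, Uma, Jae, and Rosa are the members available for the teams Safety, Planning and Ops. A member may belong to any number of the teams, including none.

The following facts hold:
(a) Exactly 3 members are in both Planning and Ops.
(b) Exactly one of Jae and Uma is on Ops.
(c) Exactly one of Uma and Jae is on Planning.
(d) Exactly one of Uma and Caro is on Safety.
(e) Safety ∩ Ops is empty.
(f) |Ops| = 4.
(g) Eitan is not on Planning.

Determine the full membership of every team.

Safety = {Uma}; Planning = {Caro, Jae, Rosa}; Ops = {Caro, Eitan, Jae, Rosa}

From (g): Eitan ∉ Planning.
Suppose Eitan ∈ Safety: no assignment then satisfies all the clues, so Eitan ∉ Safety.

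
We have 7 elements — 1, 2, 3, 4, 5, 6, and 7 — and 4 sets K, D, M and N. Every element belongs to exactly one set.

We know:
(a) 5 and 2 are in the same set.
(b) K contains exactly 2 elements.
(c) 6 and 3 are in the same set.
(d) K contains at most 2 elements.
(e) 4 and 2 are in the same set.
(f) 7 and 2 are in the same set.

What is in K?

K = {3, 6}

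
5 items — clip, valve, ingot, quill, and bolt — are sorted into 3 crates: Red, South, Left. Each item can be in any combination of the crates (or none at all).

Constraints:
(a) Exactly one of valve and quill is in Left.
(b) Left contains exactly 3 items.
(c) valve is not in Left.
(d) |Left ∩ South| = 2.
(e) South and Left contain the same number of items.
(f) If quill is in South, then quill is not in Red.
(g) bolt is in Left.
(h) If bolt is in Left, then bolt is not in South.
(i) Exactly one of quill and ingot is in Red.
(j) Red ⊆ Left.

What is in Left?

Left = {bolt, ingot, quill}

From (c): valve ∉ Left.
From (g): bolt ∈ Left.
(a) (exactly one): quill ∈ Left.
(h): bolt ∉ South.
(j) contrapositive: valve ∉ Red.
Suppose clip ∈ Left: no assignment then satisfies all the clues, so clip ∉ Left.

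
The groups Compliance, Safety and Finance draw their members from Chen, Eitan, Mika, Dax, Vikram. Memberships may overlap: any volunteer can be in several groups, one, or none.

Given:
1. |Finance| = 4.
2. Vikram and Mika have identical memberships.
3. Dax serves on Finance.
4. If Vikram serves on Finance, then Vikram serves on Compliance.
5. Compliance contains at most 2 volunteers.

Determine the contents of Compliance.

Compliance = {Mika, Vikram}

From (3): Dax ∈ Finance.
Suppose Chen ∈ Compliance: no assignment then satisfies all the clues, so Chen ∉ Compliance.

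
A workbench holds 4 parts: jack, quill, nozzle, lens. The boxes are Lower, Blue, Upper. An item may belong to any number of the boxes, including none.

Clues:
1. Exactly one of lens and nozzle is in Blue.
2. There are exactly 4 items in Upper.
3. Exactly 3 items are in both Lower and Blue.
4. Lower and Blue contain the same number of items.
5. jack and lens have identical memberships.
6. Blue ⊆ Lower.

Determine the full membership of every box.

(2): only 4 candidates remain for Upper, so all are in.
Suppose jack ∉ Lower: no assignment then satisfies all the clues, so jack ∈ Lower.

Lower = {jack, lens, quill}; Blue = {jack, lens, quill}; Upper = {jack, lens, nozzle, quill}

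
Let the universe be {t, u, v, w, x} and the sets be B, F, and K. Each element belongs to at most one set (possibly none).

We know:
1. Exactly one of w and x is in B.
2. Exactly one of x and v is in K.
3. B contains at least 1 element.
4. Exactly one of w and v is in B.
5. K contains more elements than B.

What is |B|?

1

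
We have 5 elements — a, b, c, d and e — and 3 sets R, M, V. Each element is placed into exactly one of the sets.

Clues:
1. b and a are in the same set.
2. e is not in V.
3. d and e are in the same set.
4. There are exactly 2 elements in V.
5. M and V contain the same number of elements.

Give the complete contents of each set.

R = {c}; M = {d, e}; V = {a, b}

From (2): e ∉ V.
(3): d matches e: d ∉ V.
Suppose a ∈ R: no assignment then satisfies all the clues, so a ∉ R.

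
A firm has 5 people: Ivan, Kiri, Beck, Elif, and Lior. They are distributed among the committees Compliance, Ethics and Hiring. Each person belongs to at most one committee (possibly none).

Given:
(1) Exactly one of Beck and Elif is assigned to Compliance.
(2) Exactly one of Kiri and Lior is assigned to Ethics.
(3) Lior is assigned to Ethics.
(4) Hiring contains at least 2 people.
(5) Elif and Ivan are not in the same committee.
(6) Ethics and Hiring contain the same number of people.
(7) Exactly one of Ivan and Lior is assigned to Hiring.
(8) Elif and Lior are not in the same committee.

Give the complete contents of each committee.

From (3): Lior ∈ Ethics.
(2) (exactly one): Kiri ∉ Ethics.
(7) (exactly one): Ivan ∈ Hiring.
(8): Elif ∉ Ethics.
(5): Elif ∉ Hiring.
Suppose Kiri ∈ Compliance: no assignment then satisfies all the clues, so Kiri ∉ Compliance.

Compliance = {Elif}; Ethics = {Beck, Lior}; Hiring = {Ivan, Kiri}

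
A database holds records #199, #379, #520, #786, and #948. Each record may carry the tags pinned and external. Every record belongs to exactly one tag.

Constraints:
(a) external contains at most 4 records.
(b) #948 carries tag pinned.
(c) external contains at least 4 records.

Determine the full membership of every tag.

From (b): #948 ∈ pinned.
(c): only 4 candidates remain for external, so all are in.

pinned = {#948}; external = {#199, #379, #520, #786}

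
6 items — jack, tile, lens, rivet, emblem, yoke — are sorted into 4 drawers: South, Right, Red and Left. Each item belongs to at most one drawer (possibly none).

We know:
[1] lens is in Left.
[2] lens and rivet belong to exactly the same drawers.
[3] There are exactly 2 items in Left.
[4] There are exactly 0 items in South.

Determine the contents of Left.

Left = {lens, rivet}

From (1): lens ∈ Left.
(2): rivet matches lens: rivet ∉ South.
(2): rivet matches lens: rivet ∉ Right.
(2): rivet matches lens: rivet ∉ Red.
(2): rivet matches lens: rivet ∈ Left.
(3): Left already has 2, so the rest are out.
(4): South already has 0, so the rest are out.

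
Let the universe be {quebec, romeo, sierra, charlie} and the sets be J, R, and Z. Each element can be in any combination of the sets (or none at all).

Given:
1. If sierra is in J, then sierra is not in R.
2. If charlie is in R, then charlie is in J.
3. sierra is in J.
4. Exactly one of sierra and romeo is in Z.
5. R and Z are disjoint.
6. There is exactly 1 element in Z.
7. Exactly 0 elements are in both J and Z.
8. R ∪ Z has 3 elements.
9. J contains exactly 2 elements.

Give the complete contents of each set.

J = {charlie, sierra}; R = {charlie, quebec}; Z = {romeo}

From (3): sierra ∈ J.
(1): sierra ∉ R.
Suppose quebec ∈ J: no assignment then satisfies all the clues, so quebec ∉ J.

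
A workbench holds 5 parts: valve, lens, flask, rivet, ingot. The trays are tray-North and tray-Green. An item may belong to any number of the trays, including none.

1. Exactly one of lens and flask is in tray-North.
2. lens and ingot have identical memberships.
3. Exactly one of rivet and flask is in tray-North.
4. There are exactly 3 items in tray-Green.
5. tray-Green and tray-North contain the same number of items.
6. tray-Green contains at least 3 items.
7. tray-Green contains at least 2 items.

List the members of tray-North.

tray-North = {ingot, lens, rivet}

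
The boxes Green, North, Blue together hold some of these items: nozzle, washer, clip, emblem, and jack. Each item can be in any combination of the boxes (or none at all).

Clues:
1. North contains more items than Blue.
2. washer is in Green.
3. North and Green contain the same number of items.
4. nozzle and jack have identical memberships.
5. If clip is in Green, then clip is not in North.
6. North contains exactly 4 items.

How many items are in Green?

4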